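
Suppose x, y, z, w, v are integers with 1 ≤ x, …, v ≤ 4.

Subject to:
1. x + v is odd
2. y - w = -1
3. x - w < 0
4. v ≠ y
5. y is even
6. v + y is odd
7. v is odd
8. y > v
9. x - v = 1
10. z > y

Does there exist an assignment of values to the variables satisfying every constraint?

Take x = 2, y = 2, z = 4, w = 3, v = 1. Then constraint 2: y - w = -1; constraint 3: x - w = -1; constraint 9: x - v = 1, and every other listed constraint is also met.

Satisfiable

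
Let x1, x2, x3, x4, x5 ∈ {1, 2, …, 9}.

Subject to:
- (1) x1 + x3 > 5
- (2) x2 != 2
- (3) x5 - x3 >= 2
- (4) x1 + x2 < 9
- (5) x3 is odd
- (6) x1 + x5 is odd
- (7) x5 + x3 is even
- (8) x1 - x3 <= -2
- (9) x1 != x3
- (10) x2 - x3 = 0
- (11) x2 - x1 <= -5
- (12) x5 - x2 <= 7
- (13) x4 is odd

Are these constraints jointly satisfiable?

Constraints 3, 8, 11, and 12 give x3 − x1 ≥ 2, x1 − x2 ≥ 5, x2 − x5 ≥ -7, x5 − x3 ≥ 2.
Adding all 4 inequalities: the left sides telescope to 0, and the right sides sum to 2 + 5 + (-7) + 2 = 2. So 0 ≥ 2, which is false.

Unsatisfiable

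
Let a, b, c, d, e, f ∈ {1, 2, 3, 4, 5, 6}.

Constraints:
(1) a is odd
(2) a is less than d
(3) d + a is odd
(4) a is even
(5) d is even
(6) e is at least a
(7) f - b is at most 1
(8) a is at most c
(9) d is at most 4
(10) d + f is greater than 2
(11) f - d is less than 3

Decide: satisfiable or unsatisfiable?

Unsatisfiable

Constraint 5 makes d even and constraint 4 makes a even, so d + a must be even. Constraint 3 says d + a is odd — contradiction.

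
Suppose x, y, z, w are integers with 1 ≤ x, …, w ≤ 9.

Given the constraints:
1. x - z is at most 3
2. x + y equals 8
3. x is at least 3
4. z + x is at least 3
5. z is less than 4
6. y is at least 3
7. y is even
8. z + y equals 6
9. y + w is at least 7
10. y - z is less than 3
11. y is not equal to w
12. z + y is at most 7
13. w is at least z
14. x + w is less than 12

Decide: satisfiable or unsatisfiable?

The assignment x = 4, y = 4, z = 2, w = 6 works:
  constraint 1 holds since x - z = 2.
  constraint 2 holds since x + y = 8.
The rest check out directly.

Satisfiable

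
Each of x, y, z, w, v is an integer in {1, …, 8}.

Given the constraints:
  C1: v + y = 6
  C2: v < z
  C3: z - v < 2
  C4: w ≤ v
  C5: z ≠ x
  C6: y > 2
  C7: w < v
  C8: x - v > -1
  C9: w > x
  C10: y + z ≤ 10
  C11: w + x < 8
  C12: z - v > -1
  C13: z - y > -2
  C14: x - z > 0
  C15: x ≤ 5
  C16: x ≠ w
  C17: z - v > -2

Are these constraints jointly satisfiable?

Constraints 2, 7, 9, and 14 give x < w, w < v, v < z, z < x. Chaining: x < w < v < z < x, which forces x < x — impossible.

Unsatisfiable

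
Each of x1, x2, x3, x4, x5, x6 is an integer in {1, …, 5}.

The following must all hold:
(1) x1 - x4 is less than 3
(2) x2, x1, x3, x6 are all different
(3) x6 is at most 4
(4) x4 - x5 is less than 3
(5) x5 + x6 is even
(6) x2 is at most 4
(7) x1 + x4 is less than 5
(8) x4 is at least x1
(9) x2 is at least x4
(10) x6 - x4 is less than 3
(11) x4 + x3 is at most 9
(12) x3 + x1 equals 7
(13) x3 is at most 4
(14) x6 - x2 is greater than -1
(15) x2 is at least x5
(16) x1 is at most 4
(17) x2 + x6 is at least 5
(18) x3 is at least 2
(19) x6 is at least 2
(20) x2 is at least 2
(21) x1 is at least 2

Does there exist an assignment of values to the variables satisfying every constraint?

Unsatisfiable

Constraints 3, 6, 13, 16, 18, 19, 20, and 21 confine each of x2, x1, x3, x6 to the 3 values {2, …, 4}.
Constraint 2 requires all 4 of them to be distinct, but only 3 values are available — impossible by the pigeonhole principle.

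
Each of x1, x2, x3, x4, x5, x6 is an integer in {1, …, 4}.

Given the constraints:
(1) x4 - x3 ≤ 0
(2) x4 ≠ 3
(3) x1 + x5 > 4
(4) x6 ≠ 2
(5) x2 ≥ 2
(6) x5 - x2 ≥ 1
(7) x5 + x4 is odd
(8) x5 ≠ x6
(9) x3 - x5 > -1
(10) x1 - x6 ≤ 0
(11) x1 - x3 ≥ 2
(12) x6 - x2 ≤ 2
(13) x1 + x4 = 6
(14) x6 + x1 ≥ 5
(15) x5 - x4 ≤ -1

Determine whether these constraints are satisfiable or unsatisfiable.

Constraints 1, 6, 10, 11, 12, and 15 give x2 − x6 ≥ -2, x6 − x1 ≥ 0, x1 − x3 ≥ 2, x3 − x4 ≥ 0, x4 − x5 ≥ 1, x5 − x2 ≥ 1.
Adding all 6 inequalities: the left sides telescope to 0, and the right sides sum to (-2) + 0 + 2 + 0 + 1 + 1 = 2. So 0 ≥ 2, which is false.

Unsatisfiable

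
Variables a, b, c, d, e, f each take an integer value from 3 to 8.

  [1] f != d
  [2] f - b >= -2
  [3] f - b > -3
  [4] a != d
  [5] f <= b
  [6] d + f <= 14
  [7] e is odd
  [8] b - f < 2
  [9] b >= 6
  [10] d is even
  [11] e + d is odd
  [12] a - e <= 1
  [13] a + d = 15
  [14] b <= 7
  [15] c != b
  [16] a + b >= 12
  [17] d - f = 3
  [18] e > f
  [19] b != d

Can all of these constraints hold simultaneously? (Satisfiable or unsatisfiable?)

The assignment a = 7, b = 6, c = 8, d = 8, e = 7, f = 5 works:
  constraint 2 holds since f - b = -1.
  constraint 3 holds since f - b = -1.
  constraint 6 holds since d + f = 13.
The rest check out directly.

Satisfiable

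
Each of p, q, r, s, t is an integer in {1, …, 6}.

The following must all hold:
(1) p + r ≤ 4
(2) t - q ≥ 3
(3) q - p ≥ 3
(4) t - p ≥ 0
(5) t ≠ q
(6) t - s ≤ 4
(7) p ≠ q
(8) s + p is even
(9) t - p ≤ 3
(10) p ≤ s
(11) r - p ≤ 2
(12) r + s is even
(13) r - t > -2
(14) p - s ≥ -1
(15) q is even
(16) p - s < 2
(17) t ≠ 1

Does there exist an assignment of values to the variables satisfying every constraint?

Constraints 2, 3, 6, and 14 give p − s ≥ -1, s − t ≥ -4, t − q ≥ 3, q − p ≥ 3.
Adding all 4 inequalities: the left sides telescope to 0, and the right sides sum to (-1) + (-4) + 3 + 3 = 1. So 0 ≥ 1, which is false.

Unsatisfiable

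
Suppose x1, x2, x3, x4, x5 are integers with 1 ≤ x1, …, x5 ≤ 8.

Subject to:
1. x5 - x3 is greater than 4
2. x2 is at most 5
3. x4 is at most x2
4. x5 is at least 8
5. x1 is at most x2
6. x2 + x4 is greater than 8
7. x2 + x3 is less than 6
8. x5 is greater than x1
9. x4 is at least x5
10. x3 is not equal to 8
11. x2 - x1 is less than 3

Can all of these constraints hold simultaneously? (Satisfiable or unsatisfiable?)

From constraints 4 and 9: x4 ≥ x5 and x5 ≥ 8, so x4 ≥ 8. From constraints 2 and 3: x4 ≤ x2 and x2 ≤ 5, so x4 ≤ 5. But 5 < 8, so no value of x4 works.

Unsatisfiable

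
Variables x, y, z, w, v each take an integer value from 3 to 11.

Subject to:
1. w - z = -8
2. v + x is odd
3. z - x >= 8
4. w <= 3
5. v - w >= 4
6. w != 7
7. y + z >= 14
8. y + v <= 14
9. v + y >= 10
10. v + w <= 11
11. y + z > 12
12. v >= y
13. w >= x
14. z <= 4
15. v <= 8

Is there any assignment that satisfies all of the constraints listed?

From constraints 12 and 15: y ≤ v ≤ 8. From constraint 14: z ≤ 4. Hence y + z ≤ 12. But constraint 7 requires y + z ≥ 14, and 14 > 12. Contradiction.

Unsatisfiable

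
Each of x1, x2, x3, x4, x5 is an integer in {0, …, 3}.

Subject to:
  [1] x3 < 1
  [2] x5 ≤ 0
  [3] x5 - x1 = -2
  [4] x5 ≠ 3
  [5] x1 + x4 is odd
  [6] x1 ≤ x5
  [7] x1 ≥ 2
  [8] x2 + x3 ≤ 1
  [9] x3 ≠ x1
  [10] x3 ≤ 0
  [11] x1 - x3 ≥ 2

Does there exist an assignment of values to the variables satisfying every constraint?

From constraint 7: x1 ≥ 2. From constraints 2 and 6: x1 ≤ x5 and x5 ≤ 0, so x1 ≤ 0. But 0 < 2, so no value of x1 works.

Unsatisfiable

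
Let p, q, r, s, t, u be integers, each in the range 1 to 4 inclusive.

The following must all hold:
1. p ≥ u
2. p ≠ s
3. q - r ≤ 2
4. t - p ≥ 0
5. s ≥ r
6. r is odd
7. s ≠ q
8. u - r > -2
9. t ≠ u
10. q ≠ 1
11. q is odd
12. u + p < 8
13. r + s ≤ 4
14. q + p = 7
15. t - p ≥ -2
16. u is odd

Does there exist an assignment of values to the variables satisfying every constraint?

Satisfiable

Setting (p, q, r, s, t, u) = (4, 3, 1, 1, 4, 1) satisfies everything: constraint 3: q - r = 2; constraint 4: t - p = 0, and the others follow.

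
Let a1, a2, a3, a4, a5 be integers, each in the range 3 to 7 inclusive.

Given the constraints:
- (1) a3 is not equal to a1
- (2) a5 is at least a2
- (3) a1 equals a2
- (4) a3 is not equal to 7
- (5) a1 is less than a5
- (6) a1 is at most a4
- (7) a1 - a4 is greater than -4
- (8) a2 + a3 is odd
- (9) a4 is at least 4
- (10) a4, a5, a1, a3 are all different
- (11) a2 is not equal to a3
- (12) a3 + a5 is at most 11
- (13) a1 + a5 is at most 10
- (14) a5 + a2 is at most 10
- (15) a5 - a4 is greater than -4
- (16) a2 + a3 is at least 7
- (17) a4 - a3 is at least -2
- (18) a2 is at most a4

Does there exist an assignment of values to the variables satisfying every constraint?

Satisfiable

One satisfying assignment is a1 = 3, a2 = 3, a3 = 6, a4 = 5, a5 = 4.
For the less obvious constraints — constraint 7: a1 - a4 = -2; constraint 12: a3 + a5 = 10 — and the others hold by inspection.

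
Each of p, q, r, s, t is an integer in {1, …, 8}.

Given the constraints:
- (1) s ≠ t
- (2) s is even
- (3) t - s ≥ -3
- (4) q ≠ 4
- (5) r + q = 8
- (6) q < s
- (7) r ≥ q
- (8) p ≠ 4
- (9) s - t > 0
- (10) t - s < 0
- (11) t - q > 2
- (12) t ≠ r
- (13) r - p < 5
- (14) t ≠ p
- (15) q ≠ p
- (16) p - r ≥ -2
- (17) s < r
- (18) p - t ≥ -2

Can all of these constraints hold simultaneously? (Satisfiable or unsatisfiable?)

Satisfiable

Try p = 5, q = 1, r = 7, s = 6, t = 4.
Check constraint 3: t - s = -2; constraint 5: r + q = 8. The remaining constraints are straightforward to verify.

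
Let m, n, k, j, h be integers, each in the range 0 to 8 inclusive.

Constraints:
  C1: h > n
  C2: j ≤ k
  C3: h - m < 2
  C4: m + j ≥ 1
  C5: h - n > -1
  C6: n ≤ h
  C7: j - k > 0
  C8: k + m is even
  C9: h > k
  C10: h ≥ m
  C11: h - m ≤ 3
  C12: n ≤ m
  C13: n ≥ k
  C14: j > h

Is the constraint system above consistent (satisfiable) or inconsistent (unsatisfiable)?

Constraints 2, 10, 12, 13, and 14 give j ≤ k, k ≤ n, n ≤ m, m ≤ h, h < j. Chaining: j ≤ k ≤ n ≤ m ≤ h < j, which forces j < j — impossible.

Unsatisfiable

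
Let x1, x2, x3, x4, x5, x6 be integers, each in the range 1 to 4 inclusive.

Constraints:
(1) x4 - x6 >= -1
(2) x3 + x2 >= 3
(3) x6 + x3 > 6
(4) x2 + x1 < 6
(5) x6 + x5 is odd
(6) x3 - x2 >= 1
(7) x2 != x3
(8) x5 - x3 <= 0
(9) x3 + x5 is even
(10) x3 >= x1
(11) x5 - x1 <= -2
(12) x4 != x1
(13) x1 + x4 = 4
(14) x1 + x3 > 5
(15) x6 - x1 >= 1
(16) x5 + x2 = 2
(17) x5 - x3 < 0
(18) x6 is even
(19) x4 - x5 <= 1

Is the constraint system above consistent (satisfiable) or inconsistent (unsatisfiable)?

Constraints 1, 11, 15, and 19 give x6 − x1 ≥ 1, x1 − x5 ≥ 2, x5 − x4 ≥ -1, x4 − x6 ≥ -1.
Adding all 4 inequalities: the left sides telescope to 0, and the right sides sum to 1 + 2 + (-1) + (-1) = 1. So 0 ≥ 1, which is false.

Unsatisfiable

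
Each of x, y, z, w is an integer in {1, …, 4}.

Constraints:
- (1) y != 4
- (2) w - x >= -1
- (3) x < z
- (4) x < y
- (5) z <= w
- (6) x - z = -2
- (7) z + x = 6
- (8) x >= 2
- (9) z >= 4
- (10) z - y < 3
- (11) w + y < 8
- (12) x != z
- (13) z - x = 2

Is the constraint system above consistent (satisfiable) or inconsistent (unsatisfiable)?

Satisfiable

Take x = 2, y = 3, z = 4, w = 4. Then constraint 2: w - x = 2; constraint 6: x - z = -2; constraint 7: z + x = 6, and every other listed constraint is also met.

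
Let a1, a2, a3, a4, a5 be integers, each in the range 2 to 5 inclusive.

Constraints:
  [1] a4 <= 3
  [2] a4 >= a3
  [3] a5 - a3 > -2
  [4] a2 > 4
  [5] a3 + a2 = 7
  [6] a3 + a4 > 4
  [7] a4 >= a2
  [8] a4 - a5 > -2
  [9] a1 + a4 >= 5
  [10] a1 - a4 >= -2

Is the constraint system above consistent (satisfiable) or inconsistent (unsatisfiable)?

Unsatisfiable

From constraint 4: a2 ≥ 5. From constraints 1 and 7: a2 ≤ a4 and a4 ≤ 3, so a2 ≤ 3. But 3 < 5, so no value of a2 works.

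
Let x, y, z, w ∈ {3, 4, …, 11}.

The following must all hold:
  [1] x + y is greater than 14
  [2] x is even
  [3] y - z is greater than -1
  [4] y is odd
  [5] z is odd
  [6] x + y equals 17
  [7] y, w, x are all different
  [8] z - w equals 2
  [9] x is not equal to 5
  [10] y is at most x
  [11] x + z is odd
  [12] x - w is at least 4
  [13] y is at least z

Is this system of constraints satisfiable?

One satisfying assignment is x = 10, y = 7, z = 7, w = 5.
For the less obvious constraints — constraint 1: x + y = 17; constraint 3: y - z = 0 — and the others hold by inspection.

Satisfiable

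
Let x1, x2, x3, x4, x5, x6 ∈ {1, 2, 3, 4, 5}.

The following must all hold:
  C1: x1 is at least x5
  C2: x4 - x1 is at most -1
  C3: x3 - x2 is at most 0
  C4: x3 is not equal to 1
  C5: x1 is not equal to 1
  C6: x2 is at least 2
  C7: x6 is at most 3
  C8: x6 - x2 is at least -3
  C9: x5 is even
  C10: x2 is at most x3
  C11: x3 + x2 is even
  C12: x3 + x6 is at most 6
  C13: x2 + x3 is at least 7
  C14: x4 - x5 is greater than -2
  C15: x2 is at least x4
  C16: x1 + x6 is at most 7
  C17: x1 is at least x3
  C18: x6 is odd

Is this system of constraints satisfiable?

Take x1 = 5, x2 = 4, x3 = 4, x4 = 1, x5 = 2, x6 = 1. Then constraint 2: x4 - x1 = -4; constraint 3: x3 - x2 = 0; constraint 8: x6 - x2 = -3, and every other listed constraint is also met.

Satisfiable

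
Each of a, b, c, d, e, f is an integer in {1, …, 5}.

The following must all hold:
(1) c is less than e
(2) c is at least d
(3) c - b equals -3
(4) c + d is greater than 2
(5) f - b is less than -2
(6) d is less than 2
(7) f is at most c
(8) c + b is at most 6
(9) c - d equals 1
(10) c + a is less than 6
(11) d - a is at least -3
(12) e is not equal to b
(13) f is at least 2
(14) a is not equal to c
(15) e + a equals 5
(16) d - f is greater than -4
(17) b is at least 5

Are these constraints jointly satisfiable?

Unsatisfiable

From constraints 7 and 13: c ≥ f ≥ 2. From constraint 17: b ≥ 5. Hence c + b ≥ 7. But constraint 8 requires c + b ≤ 6, and 6 < 7. Contradiction.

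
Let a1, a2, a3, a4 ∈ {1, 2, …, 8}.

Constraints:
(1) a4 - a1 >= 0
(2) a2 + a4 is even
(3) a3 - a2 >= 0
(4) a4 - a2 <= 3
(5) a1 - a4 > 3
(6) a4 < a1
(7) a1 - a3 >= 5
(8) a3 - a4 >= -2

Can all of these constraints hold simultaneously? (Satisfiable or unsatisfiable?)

Unsatisfiable

Constraints 1, 3, 4, and 7 give a3 − a2 ≥ 0, a2 − a4 ≥ -3, a4 − a1 ≥ 0, a1 − a3 ≥ 5.
Adding all 4 inequalities: the left sides telescope to 0, and the right sides sum to 0 + (-3) + 0 + 5 = 2. So 0 ≥ 2, which is false.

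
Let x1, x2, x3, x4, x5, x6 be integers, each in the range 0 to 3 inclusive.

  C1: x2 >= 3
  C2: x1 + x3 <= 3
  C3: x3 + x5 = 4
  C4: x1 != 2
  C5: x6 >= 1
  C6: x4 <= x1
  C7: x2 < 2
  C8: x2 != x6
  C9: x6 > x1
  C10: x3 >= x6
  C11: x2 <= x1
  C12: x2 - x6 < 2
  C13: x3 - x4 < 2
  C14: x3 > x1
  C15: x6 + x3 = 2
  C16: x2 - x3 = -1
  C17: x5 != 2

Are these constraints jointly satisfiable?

Unsatisfiable

From constraints 1 and 11: x1 ≥ x2 ≥ 3. From constraints 5 and 10: x3 ≥ x6 ≥ 1. Hence x1 + x3 ≥ 4. But constraint 2 requires x1 + x3 ≤ 3, and 3 < 4. Contradiction.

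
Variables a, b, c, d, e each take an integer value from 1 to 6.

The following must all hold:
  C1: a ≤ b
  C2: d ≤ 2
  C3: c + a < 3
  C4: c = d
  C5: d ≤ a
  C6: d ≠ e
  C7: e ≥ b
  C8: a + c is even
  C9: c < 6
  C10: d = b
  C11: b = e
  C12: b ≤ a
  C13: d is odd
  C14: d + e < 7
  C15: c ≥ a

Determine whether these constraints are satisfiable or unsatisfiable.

From constraints 10 and 11, d = b = e, so d = e. But constraint 6 says d ≠ e. Contradiction.

Unsatisfiable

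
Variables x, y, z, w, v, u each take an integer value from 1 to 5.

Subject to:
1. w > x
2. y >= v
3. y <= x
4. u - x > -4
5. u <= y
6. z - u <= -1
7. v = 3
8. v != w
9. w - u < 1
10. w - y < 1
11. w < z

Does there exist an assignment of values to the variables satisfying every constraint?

Unsatisfiable

Constraints 1, 3, 5, 6, and 11 give u ≤ y, y ≤ x, x < w, w < z, z < u. Chaining: u ≤ y ≤ x < w < z < u, which forces u < u — impossible.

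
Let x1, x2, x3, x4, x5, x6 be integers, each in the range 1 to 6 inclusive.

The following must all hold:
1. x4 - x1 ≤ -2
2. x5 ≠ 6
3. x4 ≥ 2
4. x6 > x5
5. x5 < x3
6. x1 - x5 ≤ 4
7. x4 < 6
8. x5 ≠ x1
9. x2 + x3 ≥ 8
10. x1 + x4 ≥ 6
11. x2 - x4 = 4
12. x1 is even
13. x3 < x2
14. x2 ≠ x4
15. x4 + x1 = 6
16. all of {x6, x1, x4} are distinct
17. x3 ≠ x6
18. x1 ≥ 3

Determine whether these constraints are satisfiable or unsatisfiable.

Setting (x1, x2, x3, x4, x5, x6) = (4, 6, 5, 2, 2, 6) satisfies everything: constraint 1: x4 - x1 = -2; constraint 6: x1 - x5 = 2; constraint 9: x2 + x3 = 11, and the others follow.

Satisfiable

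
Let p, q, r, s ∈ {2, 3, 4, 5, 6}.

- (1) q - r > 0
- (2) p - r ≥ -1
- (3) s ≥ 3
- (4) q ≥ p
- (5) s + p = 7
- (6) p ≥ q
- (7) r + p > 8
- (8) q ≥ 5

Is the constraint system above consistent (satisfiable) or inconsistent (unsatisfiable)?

Unsatisfiable

From constraint 3: s ≥ 3. From constraints 6 and 8: p ≥ q ≥ 5. Hence s + p ≥ 8. But constraint 5 requires s + p = 7, and 7 < 8. Contradiction.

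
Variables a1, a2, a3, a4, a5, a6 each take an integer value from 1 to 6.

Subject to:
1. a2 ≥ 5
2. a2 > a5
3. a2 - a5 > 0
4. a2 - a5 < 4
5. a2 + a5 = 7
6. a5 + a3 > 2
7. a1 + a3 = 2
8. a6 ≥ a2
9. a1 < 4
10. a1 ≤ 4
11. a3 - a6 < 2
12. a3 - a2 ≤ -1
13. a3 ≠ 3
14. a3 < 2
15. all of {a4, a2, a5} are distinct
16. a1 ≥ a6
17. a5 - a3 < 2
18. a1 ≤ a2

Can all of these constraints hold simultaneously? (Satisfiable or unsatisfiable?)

From constraints 1 and 8: a6 ≥ a2 and a2 ≥ 5, so a6 ≥ 5. From constraints 10 and 16: a6 ≤ a1 and a1 ≤ 4, so a6 ≤ 4. But 4 < 5, so no value of a6 works.

Unsatisfiable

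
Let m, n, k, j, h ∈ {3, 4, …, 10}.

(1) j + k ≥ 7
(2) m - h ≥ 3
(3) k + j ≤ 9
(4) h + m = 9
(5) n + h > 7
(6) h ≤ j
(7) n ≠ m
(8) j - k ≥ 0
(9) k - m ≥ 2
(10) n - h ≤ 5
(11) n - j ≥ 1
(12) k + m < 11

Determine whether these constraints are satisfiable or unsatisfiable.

Constraints 2, 8, 9, 10, and 11 give h − n ≥ -5, n − j ≥ 1, j − k ≥ 0, k − m ≥ 2, m − h ≥ 3.
Adding all 5 inequalities: the left sides telescope to 0, and the right sides sum to (-5) + 1 + 0 + 2 + 3 = 1. So 0 ≥ 1, which is false.

Unsatisfiable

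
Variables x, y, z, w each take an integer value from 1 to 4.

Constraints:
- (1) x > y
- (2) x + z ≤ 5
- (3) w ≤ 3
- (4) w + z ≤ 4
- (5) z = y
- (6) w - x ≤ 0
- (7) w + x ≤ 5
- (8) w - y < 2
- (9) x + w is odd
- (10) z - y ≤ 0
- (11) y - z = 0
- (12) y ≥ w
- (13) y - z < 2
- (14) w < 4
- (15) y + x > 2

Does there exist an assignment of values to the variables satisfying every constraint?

The assignment x = 3, y = 2, z = 2, w = 2 works:
  constraint 2 holds since x + z = 5.
  constraint 4 holds since w + z = 4.
  constraint 6 holds since w - x = -1.
The rest check out directly.

Satisfiable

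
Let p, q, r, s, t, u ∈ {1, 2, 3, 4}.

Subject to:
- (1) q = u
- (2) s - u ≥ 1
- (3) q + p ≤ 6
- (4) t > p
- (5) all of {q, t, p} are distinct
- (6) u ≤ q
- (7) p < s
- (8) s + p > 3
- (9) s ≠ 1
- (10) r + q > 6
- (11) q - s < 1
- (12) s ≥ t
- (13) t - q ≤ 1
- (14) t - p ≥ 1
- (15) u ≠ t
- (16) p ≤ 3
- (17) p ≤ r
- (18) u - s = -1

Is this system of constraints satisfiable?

Try p = 1, q = 3, r = 4, s = 4, t = 4, u = 3.
Check constraint 2: s - u = 1; constraint 3: q + p = 4; constraint 8: s + p = 5. The remaining constraints are straightforward to verify.

Satisfiable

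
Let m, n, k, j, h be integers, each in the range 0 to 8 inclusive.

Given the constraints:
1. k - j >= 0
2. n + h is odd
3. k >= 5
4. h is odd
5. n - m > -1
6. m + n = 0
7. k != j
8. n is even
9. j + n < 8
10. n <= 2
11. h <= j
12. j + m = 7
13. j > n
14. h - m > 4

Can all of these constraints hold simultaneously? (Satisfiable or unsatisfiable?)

One satisfying assignment is m = 0, n = 0, k = 8, j = 7, h = 7.
For the less obvious constraints — constraint 1: k - j = 1; constraint 5: n - m = 0; constraint 6: m + n = 0 — and the others hold by inspection.

Satisfiable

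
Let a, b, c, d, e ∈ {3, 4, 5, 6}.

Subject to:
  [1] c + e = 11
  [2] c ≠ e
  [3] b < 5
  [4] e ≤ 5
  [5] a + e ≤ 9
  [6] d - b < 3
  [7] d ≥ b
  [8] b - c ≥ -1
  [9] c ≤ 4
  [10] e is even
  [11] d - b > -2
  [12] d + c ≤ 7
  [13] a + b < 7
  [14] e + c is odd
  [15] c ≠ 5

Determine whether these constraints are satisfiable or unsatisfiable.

From constraint 9: c ≤ 4. From constraint 4: e ≤ 5. Hence c + e ≤ 9. But constraint 1 requires c + e = 11, and 11 > 9. Contradiction.

Unsatisfiable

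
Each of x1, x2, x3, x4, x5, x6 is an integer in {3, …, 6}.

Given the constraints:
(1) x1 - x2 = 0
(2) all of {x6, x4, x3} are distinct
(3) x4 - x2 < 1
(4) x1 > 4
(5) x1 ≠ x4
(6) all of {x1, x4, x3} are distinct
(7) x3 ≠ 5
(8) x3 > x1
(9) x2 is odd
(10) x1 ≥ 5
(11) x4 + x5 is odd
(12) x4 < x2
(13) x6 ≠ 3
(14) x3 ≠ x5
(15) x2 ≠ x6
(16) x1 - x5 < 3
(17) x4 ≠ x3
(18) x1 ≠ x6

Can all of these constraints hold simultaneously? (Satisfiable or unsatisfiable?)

Take x1 = 5, x2 = 5, x3 = 6, x4 = 3, x5 = 4, x6 = 4. Then constraint 1: x1 - x2 = 0; constraint 3: x4 - x2 = -2; constraint 16: x1 - x5 = 1, and every other listed constraint is also met.

Satisfiable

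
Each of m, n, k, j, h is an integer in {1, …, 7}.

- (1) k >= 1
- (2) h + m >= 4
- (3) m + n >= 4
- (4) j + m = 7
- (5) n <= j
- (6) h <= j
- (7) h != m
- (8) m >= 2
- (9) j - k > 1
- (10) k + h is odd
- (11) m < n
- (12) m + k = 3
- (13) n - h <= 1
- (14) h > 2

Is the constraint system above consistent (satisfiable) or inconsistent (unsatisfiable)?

Satisfiable

The assignment m = 2, n = 5, k = 1, j = 5, h = 4 works:
  constraint 2 holds since h + m = 6.
  constraint 3 holds since m + n = 7.
  constraint 4 holds since j + m = 7.
The rest check out directly.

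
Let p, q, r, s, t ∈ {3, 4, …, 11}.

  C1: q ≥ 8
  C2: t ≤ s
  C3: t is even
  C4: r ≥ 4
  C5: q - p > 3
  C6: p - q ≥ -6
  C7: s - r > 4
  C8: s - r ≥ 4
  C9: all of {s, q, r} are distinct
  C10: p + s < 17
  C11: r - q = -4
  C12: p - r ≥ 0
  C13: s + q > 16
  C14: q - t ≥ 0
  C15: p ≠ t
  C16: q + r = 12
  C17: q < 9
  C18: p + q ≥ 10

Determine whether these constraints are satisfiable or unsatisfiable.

Satisfiable

The assignment p = 4, q = 8, r = 4, s = 10, t = 8 works:
  constraint 5 holds since q - p = 4.
  constraint 6 holds since p - q = -4.
  constraint 7 holds since s - r = 6.
The rest check out directly.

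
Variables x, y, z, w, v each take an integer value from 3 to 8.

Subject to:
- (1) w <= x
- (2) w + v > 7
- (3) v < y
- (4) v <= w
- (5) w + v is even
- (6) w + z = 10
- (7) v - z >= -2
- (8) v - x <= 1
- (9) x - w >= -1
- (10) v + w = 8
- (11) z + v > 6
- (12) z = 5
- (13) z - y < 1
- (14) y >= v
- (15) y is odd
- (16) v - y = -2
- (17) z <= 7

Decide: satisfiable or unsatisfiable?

Satisfiable

One satisfying assignment is x = 5, y = 5, z = 5, w = 5, v = 3.
For the less obvious constraints — constraint 2: w + v = 8; constraint 6: w + z = 10 — and the others hold by inspection.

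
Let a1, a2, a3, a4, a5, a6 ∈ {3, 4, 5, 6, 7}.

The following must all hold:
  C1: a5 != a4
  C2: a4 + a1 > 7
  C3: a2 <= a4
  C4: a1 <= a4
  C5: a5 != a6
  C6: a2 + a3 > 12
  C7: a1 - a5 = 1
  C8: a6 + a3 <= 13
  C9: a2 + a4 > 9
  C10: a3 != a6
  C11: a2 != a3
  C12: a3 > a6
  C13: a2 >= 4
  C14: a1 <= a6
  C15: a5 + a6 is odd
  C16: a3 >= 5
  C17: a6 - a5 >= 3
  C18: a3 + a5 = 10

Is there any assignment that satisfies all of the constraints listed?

One satisfying assignment is a1 = 4, a2 = 6, a3 = 7, a4 = 6, a5 = 3, a6 = 6.
For the less obvious constraints — constraint 2: a4 + a1 = 10; constraint 6: a2 + a3 = 13; constraint 7: a1 - a5 = 1 — and the others hold by inspection.

Satisfiable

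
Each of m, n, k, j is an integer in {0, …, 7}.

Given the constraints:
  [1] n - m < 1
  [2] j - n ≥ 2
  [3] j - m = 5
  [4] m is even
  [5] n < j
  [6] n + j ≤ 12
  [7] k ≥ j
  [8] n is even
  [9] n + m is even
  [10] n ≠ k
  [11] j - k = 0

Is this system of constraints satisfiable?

Satisfiable

Take m = 2, n = 2, k = 7, j = 7. Then constraint 1: n - m = 0; constraint 2: j - n = 5; constraint 3: j - m = 5, and every other listed constraint is also met.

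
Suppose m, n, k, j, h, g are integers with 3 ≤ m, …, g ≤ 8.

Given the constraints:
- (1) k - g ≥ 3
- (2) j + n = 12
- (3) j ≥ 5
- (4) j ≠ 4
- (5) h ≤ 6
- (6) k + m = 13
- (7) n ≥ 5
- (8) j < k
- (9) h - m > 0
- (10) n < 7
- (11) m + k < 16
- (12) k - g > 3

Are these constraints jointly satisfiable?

Satisfiable

One satisfying assignment is m = 5, n = 6, k = 8, j = 6, h = 6, g = 3.
For the less obvious constraints — constraint 1: k - g = 5; constraint 2: j + n = 12; constraint 6: k + m = 13 — and the others hold by inspection.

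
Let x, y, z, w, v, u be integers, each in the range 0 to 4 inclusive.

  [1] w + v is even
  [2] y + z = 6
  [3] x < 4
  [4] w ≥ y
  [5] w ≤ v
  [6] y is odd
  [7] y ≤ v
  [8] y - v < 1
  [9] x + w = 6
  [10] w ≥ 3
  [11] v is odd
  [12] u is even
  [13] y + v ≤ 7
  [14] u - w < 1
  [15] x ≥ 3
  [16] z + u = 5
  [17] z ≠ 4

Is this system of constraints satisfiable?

Try x = 3, y = 3, z = 3, w = 3, v = 3, u = 2.
Check constraint 2: y + z = 6; constraint 8: y - v = 0; constraint 9: x + w = 6. The remaining constraints are straightforward to verify.

Satisfiable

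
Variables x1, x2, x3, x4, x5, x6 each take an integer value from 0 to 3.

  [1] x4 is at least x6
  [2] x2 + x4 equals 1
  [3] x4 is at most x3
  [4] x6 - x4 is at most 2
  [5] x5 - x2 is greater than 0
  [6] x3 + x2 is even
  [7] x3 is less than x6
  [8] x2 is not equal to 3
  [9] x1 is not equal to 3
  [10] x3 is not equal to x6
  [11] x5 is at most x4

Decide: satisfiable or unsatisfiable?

Unsatisfiable

Constraints 1, 3, and 7 give x4 ≤ x3, x3 < x6, x6 ≤ x4. Chaining: x4 ≤ x3 < x6 ≤ x4, which forces x4 < x4 — impossible.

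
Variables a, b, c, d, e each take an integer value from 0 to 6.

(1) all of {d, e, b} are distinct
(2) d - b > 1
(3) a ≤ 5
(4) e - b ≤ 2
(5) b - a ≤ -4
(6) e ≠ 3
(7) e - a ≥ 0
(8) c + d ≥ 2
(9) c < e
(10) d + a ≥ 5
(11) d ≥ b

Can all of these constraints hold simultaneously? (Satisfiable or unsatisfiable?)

Constraints 4, 5, and 7 give e − a ≥ 0, a − b ≥ 4, b − e ≥ -2.
Adding all 3 inequalities: the left sides telescope to 0, and the right sides sum to 0 + 4 + (-2) = 2. So 0 ≥ 2, which is false.

Unsatisfiable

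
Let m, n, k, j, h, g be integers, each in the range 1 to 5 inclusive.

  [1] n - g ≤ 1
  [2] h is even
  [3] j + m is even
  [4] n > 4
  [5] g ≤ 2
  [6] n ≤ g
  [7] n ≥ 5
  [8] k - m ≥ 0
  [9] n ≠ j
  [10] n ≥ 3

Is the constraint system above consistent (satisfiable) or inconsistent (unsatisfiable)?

From constraints 6 and 7: g ≥ n and n ≥ 5, so g ≥ 5. From constraint 5: g ≤ 2. But 2 < 5, so no value of g works.

Unsatisfiable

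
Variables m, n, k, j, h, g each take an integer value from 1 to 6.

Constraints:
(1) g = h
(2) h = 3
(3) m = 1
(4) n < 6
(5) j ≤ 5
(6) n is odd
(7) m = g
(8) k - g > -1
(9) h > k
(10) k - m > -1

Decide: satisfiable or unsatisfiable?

Unsatisfiable

Constraint 3 fixes m = 1 and constraint 2 fixes h = 3. Constraints 1 and 7 give m = g = h, so m = h. But 1 ≠ 3 — contradiction.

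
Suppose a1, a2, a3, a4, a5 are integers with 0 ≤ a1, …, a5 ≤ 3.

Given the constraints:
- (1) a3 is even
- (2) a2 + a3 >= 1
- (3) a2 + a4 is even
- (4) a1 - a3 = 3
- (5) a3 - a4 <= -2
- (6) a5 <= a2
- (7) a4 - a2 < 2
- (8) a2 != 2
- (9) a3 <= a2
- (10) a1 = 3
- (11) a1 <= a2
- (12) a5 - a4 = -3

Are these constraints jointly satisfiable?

Satisfiable

The assignment a1 = 3, a2 = 3, a3 = 0, a4 = 3, a5 = 0 works:
  constraint 2 holds since a2 + a3 = 3.
  constraint 4 holds since a1 - a3 = 3.
  constraint 5 holds since a3 - a4 = -3.
The rest check out directly.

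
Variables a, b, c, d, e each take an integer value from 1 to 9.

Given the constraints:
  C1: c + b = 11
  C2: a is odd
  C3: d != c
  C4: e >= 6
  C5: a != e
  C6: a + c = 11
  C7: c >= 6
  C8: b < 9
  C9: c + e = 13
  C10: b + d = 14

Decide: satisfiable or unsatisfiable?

Satisfiable

The assignment a = 5, b = 5, c = 6, d = 9, e = 7 works:
  constraint 1 holds since c + b = 11.
  constraint 6 holds since a + c = 11.
The rest check out directly.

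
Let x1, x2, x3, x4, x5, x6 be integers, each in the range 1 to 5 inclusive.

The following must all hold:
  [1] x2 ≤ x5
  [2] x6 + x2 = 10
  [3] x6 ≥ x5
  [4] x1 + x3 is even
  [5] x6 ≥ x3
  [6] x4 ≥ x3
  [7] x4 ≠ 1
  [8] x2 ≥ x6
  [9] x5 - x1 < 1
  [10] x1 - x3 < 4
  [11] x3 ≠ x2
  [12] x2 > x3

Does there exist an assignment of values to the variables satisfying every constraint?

Setting (x1, x2, x3, x4, x5, x6) = (5, 5, 3, 5, 5, 5) satisfies everything: constraint 2: x6 + x2 = 10; constraint 9: x5 - x1 = 0; constraint 10: x1 - x3 = 2, and the others follow.

Satisfiable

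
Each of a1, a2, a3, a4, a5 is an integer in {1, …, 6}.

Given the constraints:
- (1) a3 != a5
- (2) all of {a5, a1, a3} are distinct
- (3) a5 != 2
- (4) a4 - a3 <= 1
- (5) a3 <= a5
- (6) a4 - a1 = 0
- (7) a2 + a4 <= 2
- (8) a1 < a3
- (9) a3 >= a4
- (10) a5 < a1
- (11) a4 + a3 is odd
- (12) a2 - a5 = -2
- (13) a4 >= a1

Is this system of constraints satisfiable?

Constraints 5, 8, and 10 give a3 ≤ a5, a5 < a1, a1 < a3. Chaining: a3 ≤ a5 < a1 < a3, which forces a3 < a3 — impossible.

Unsatisfiable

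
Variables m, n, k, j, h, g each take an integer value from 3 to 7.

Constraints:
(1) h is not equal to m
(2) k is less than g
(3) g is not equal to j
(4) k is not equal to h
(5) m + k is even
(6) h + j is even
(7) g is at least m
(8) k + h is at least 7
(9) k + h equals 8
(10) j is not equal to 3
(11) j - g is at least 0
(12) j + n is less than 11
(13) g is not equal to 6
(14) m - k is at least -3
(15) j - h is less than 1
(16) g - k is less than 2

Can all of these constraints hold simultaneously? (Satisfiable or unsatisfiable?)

The assignment m = 3, n = 5, k = 3, j = 5, h = 5, g = 4 works:
  constraint 8 holds since k + h = 8.
  constraint 9 holds since k + h = 8.
  constraint 11 holds since j - g = 1.
The rest check out directly.

Satisfiable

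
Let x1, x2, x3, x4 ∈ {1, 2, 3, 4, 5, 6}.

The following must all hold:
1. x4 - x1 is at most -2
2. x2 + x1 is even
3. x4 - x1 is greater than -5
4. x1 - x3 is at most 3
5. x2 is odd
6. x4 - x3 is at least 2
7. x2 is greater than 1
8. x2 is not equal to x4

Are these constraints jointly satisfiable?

Constraints 1, 4, and 6 give x3 − x1 ≥ -3, x1 − x4 ≥ 2, x4 − x3 ≥ 2.
Adding all 3 inequalities: the left sides telescope to 0, and the right sides sum to (-3) + 2 + 2 = 1. So 0 ≥ 1, which is false.

Unsatisfiable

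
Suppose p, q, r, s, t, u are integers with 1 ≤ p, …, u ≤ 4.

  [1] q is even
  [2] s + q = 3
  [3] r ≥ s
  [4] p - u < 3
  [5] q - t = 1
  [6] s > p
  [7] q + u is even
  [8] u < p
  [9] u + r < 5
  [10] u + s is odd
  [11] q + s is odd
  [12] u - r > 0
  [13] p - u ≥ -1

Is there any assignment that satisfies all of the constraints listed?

Unsatisfiable

Constraints 3, 6, 8, and 12 give u < p, p < s, s ≤ r, r < u. Chaining: u < p < s ≤ r < u, which forces u < u — impossible.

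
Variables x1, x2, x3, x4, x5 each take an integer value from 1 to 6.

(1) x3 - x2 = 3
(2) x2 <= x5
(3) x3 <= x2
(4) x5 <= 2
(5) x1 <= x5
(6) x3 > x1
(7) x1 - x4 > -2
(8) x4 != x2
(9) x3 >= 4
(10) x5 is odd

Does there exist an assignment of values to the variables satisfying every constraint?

From constraints 3 and 9: x2 ≥ x3 and x3 ≥ 4, so x2 ≥ 4. From constraints 2 and 4: x2 ≤ x5 and x5 ≤ 2, so x2 ≤ 2. But 2 < 4, so no value of x2 works.

Unsatisfiable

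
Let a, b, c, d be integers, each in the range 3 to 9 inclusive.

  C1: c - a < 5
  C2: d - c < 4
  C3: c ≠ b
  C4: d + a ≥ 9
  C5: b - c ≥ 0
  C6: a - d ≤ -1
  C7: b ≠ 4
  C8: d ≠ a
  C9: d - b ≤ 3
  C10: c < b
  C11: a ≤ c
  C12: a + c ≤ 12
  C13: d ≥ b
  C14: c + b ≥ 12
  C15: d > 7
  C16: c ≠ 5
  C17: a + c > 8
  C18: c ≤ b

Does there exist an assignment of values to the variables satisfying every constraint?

The assignment a = 4, b = 8, c = 7, d = 8 works:
  constraint 1 holds since c - a = 3.
  constraint 2 holds since d - c = 1.
  constraint 4 holds since d + a = 12.
The rest check out directly.

Satisfiable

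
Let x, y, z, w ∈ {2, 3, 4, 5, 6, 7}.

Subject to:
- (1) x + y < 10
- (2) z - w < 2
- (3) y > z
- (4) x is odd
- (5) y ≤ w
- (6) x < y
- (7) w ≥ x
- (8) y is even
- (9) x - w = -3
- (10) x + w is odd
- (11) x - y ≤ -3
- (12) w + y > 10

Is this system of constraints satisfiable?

Satisfiable

Try x = 3, y = 6, z = 5, w = 6.
Check constraint 1: x + y = 9; constraint 2: z - w = -1; constraint 9: x - w = -3. The remaining constraints are straightforward to verify.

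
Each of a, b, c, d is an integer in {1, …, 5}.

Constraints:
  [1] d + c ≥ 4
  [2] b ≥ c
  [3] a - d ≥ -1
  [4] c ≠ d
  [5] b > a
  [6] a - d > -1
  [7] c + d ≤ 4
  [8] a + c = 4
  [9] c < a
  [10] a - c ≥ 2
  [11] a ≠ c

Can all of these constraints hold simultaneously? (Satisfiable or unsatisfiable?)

One satisfying assignment is a = 3, b = 4, c = 1, d = 3.
For the less obvious constraints — constraint 1: d + c = 4; constraint 3: a - d = 0; constraint 6: a - d = 0 — and the others hold by inspection.

Satisfiable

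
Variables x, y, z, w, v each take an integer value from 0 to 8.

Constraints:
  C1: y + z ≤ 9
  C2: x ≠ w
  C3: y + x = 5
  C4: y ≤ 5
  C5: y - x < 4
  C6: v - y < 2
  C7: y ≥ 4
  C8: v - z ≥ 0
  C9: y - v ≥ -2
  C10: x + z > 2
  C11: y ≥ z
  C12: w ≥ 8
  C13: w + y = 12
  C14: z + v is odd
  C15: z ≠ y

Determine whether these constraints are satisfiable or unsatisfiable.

Setting (x, y, z, w, v) = (1, 4, 2, 8, 5) satisfies everything: constraint 1: y + z = 6; constraint 3: y + x = 5, and the others follow.

Satisfiable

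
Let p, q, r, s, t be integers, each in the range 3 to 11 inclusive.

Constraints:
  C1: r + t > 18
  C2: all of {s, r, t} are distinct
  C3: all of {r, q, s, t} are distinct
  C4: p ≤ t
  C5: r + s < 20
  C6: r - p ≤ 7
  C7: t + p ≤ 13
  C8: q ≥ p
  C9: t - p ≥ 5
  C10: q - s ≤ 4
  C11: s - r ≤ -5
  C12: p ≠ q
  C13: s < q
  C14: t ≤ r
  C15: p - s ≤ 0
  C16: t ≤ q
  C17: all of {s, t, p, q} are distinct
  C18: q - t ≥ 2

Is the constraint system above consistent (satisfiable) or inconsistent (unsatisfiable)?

Constraints 6, 9, 10, 11, and 18 give s − q ≥ -4, q − t ≥ 2, t − p ≥ 5, p − r ≥ -7, r − s ≥ 5.
Adding all 5 inequalities: the left sides telescope to 0, and the right sides sum to (-4) + 2 + 5 + (-7) + 5 = 1. So 0 ≥ 1, which is false.

Unsatisfiable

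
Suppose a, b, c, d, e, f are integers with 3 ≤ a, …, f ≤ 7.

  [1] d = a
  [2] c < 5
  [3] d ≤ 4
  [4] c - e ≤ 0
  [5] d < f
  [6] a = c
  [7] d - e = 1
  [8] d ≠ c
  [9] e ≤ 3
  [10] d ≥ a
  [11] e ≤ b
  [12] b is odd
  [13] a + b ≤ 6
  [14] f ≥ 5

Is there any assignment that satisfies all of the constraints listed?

From constraints 1 and 6, d = a = c, so d = c. But constraint 8 says d ≠ c. Contradiction.

Unsatisfiable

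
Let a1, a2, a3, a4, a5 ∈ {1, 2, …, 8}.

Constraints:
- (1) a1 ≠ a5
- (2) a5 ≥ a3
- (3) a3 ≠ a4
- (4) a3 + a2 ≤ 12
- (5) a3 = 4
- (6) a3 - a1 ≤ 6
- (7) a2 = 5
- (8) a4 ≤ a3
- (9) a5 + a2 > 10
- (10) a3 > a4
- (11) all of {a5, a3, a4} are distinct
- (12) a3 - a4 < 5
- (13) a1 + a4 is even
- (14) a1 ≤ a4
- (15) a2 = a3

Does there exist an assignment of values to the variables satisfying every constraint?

Unsatisfiable

Constraint 7 fixes a2 = 5 and constraint 5 fixes a3 = 4, but constraint 15 requires a2 = a3. Since 5 ≠ 4, contradiction.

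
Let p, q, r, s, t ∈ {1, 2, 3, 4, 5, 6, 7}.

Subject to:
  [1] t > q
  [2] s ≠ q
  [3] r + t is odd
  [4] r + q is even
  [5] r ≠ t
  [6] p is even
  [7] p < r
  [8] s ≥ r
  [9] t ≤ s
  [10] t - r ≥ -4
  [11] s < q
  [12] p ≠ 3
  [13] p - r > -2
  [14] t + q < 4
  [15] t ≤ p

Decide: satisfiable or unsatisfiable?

Constraints 1, 7, 8, 11, and 15 give t ≤ p, p < r, r ≤ s, s < q, q < t. Chaining: t ≤ p < r ≤ s < q < t, which forces t < t — impossible.

Unsatisfiable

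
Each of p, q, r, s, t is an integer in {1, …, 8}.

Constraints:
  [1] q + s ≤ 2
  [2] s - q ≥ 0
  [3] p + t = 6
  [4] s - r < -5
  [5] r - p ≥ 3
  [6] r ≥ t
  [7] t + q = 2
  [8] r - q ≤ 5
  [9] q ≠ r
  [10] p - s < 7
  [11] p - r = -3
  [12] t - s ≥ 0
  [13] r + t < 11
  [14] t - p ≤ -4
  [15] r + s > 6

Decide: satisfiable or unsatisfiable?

Unsatisfiable

Constraints 2, 5, 8, 12, and 14 give s − q ≥ 0, q − r ≥ -5, r − p ≥ 3, p − t ≥ 4, t − s ≥ 0.
Adding all 5 inequalities: the left sides telescope to 0, and the right sides sum to 0 + (-5) + 3 + 4 + 0 = 2. So 0 ≥ 2, which is false.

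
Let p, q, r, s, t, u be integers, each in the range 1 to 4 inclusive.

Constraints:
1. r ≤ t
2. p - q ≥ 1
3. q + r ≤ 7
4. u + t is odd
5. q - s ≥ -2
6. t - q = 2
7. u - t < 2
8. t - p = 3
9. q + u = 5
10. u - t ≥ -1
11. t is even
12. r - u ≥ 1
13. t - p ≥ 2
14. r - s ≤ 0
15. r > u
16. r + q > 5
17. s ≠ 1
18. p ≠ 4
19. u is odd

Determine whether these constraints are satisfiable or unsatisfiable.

Constraints 2, 5, 10, 12, 13, and 14 give q − s ≥ -2, s − r ≥ 0, r − u ≥ 1, u − t ≥ -1, t − p ≥ 2, p − q ≥ 1.
Adding all 6 inequalities: the left sides telescope to 0, and the right sides sum to (-2) + 0 + 1 + (-1) + 2 + 1 = 1. So 0 ≥ 1, which is false.

Unsatisfiable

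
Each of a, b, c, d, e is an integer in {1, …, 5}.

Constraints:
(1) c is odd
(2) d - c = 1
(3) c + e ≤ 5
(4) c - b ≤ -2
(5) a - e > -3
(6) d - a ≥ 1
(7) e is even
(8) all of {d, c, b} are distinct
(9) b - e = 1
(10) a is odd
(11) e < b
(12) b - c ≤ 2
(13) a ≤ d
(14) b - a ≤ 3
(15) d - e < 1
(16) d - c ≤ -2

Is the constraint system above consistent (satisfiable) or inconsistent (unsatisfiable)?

Unsatisfiable

Constraints 4, 6, 14, and 16 give d − a ≥ 1, a − b ≥ -3, b − c ≥ 2, c − d ≥ 2.
Adding all 4 inequalities: the left sides telescope to 0, and the right sides sum to 1 + (-3) + 2 + 2 = 2. So 0 ≥ 2, which is false.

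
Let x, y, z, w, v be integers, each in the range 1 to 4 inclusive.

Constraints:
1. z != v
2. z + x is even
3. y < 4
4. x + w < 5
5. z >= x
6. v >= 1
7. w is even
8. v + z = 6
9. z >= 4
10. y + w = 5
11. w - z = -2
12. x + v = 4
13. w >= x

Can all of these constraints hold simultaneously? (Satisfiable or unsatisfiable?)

One satisfying assignment is x = 2, y = 3, z = 4, w = 2, v = 2.
For the less obvious constraints — constraint 4: x + w = 4; constraint 8: v + z = 6; constraint 10: y + w = 5 — and the others hold by inspection.

Satisfiable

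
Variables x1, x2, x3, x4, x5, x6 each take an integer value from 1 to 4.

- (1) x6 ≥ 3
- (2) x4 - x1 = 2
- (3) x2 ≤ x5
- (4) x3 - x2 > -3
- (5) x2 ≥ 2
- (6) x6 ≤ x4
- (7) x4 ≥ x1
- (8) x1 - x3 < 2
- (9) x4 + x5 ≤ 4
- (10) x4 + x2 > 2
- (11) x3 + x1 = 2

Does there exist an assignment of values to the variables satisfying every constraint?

Unsatisfiable

From constraints 1 and 6: x4 ≥ x6 ≥ 3. From constraints 3 and 5: x5 ≥ x2 ≥ 2. Hence x4 + x5 ≥ 5. But constraint 9 requires x4 + x5 ≤ 4, and 4 < 5. Contradiction.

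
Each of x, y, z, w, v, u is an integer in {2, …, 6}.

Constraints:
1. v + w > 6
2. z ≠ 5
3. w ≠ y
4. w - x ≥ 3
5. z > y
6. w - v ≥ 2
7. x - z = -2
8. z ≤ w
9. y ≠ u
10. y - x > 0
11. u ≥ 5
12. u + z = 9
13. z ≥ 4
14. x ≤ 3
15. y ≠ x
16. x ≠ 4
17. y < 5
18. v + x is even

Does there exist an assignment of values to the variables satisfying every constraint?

Satisfiable

Setting (x, y, z, w, v, u) = (2, 3, 4, 6, 2, 5) satisfies everything: constraint 1: v + w = 8; constraint 4: w - x = 4, and the others follow.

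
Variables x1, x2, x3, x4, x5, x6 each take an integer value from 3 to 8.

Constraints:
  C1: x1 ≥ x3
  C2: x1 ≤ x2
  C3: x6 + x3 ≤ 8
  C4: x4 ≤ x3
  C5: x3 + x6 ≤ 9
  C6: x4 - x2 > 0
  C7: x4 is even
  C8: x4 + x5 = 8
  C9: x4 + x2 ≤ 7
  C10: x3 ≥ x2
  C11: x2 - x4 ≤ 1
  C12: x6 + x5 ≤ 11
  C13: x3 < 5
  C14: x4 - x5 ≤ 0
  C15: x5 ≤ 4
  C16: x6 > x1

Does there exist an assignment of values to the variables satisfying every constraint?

Unsatisfiable

Constraints 1, 2, 4, and 6 give x1 ≤ x2, x2 < x4, x4 ≤ x3, x3 ≤ x1. Chaining: x1 ≤ x2 < x4 ≤ x3 ≤ x1, which forces x1 < x1 — impossible.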